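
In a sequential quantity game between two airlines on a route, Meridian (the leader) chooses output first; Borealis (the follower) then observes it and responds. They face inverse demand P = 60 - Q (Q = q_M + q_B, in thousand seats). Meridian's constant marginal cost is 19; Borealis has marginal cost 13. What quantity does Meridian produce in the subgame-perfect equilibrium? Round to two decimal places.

Solve by backward induction. Given q_M, the follower Borealis maximises π_B = (60 - q_M - q_B)q_B - 13q_B.
Follower FOC: 47 - q_M - 2q_B = 0, so q_B(q_M) = (47 - q_M)/2.
The leader anticipates this reaction. Substituting into P = 60 - Q gives P = 73/2 - (1/2)q_M, so π_M = (73/2 - (1/2)q_M)q_M - 19q_M.
The leader's first-order condition 35/2 - q_M = 0 yields q_M = 35/2.
Then q_B = (47 - 35/2)/2 = 59/4.

17.50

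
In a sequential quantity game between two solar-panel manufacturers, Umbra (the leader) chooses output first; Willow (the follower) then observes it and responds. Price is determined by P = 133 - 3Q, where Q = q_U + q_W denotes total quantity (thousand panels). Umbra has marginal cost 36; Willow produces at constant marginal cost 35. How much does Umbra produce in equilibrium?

16

The follower Willow best-responds to any q_U: π_W = (133 - 3Q)q_W - 35q_W.
Follower FOC: 98 - 3q_U - 6q_W = 0, so q_W(q_U) = (98 - 3q_U)/6.
Umbra substitutes q_W(q_U) into its own profit: π_U = q_U(133 - 3q_U - (98 - 3q_U)/2) - 36q_U = (84 - (3/2)q_U)q_U - 36q_U.
The leader's first-order condition 48 - 3q_U = 0 yields q_U = 16.
Then q_W = (98 - 3·16)/6 = 25/3.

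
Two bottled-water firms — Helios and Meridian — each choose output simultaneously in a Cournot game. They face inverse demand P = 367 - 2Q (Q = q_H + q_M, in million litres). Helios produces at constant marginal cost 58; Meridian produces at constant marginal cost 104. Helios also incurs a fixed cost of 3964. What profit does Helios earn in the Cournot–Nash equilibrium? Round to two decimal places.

3037.39

Helios's profit: π_H = (367 - 2Q)q_H - (58q_H). Setting ∂π_H/∂q_H = 0: 309 - 4q_H - 2(q_M) = 0.
Meridian's first-order condition: 263 - 4q_M - 2(q_H) = 0.
Best responses: q_H = (309 - 2q_M)/4, q_M = (263 - 2q_H)/4.
Solving the pair: q_H = 355/6, q_M = 217/6.
Price P = 367 - 2·(286/3) = 529/3.
Helios's profit: (529/3 - 58)·(355/6) - 3964 = 3037.3889.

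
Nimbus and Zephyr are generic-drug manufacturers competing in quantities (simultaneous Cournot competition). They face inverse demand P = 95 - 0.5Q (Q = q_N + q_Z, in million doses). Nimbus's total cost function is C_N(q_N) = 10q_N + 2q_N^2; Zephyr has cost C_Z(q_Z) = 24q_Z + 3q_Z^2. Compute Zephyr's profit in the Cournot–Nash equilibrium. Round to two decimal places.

Nimbus's profit: π_N = (95 - 0.5Q)q_N - (10q_N + 2q_N²). Setting ∂π_N/∂q_N = 0: 85 - 5q_N - (1/2)(q_Z) = 0.
Zephyr's first-order condition: 71 - 7q_Z - (1/2)(q_N) = 0.
Rearranging gives the reaction functions q_N = (85 - (1/2)q_Z)/5 and q_Z = (71 - (1/2)q_N)/7.
Substituting one into the other gives q_N = 16.1007 and q_Z = 1250/139.
Price P = 95 - (1/2)·25.0935 = 82.4532.
Zephyr's profit: 82.4532·(1250/139) - 24·(1250/139) - 3(1250/139)² = 283.0469.

283.05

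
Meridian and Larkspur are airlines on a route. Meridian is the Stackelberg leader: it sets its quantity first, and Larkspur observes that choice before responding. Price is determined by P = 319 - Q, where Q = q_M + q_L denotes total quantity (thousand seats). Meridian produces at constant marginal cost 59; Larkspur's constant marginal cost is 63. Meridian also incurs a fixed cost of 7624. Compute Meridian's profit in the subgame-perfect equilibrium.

1088

The follower Larkspur best-responds to any q_M: π_L = (319 - Q)q_L - 63q_L.
Follower FOC: 256 - q_M - 2q_L = 0, so q_L(q_M) = (256 - q_M)/2.
Meridian substitutes q_L(q_M) into its own profit: π_M = q_M(319 - q_M - (256 - q_M)/2) - 59q_M = (191 - (1/2)q_M)q_M - 59q_M.
Leader FOC: 132 - q_M = 0, so q_M = 132.
Then q_L = (256 - 132)/2 = 62.
Price P = 319 - 194 = 125.
Meridian's profit: (125 - 59)·132 - 7624 = 1088.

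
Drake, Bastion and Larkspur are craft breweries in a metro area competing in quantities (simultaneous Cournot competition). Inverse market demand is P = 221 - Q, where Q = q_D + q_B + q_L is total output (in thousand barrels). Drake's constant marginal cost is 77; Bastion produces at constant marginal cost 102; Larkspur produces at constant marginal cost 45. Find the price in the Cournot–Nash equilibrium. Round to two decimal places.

111.25

Drake's profit: π_D = (221 - Q)q_D - (77q_D). Setting ∂π_D/∂q_D = 0: 144 - 2q_D - (q_B + q_L) = 0.
Bastion's profit: π_B = (221 - Q)q_B - (102q_B). Setting ∂π_B/∂q_B = 0: 119 - 2q_B - (q_D + q_L) = 0.
Larkspur's first-order condition: 176 - 2q_L - (q_D + q_B) = 0.
Summing all 3 equations gives 439 − 4Q = 0, hence Q = 439/4.
Back-substituting: q_D = (144 − 439/4) = 137/4, q_B = (119 − 439/4) = 37/4, q_L = (176 − 439/4) = 265/4.
Total output Q = 439/4, so price P = 221 - 439/4 = 445/4.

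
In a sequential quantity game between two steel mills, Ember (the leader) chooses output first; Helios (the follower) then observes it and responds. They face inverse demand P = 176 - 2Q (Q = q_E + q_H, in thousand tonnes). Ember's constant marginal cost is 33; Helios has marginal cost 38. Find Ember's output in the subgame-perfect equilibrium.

37

The follower Helios best-responds to any q_E: π_H = (176 - 2Q)q_H - 38q_H.
Setting the follower's marginal profit to zero, 138 - 2q_E - 4q_H = 0, i.e. q_H = (138 - 2q_E)/4.
Ember substitutes q_H(q_E) into its own profit: π_E = q_E(176 - 2q_E - (138 - 2q_E)/2) - 33q_E = (107 - q_E)q_E - 33q_E.
Maximising: ∂π_E/∂q_E = 74 - 2q_E = 0, giving q_E = 37.
Then q_H = (138 - 2·37)/4 = 16.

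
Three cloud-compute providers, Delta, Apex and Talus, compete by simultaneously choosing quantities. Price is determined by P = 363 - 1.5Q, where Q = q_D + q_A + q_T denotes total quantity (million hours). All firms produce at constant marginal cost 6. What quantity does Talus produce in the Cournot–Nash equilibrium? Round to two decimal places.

59.50

Each firm earns π_i = (363 - 1.5Q)q_i - 6q_i.
Setting ∂π_i/∂q_i = 0 with rivals' quantities fixed: 357 - 3q_i - (3/2)·Σ_{j≠i} q_j = 0.
By symmetry each firm produces the same amount; substituting Σ_{j≠i} q_j = 2q_i yields q_i = 357/6 = 119/2.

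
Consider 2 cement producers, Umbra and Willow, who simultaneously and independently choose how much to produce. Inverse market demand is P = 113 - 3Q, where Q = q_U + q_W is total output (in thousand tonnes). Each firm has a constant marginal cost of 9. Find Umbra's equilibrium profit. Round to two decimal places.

A representative firm's profit is π_i = q_i(113 - 3Q) - 9q_i.
First-order condition (treating rivals' output as given): 104 - 6q_i - 3q_j = 0.
With identical firms every q_j equals q_i, so q_j = q_i and 104 = 9q_i, giving q_i = 104/9.
Price P = 113 - 3·(208/9) = 131/3.
Umbra's profit: (131/3 - 9)·(104/9) = 400.5926.

400.59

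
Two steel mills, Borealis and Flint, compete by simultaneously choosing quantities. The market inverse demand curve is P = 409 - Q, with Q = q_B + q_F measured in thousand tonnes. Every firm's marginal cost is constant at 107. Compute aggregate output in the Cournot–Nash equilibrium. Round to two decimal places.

Each firm earns π_i = (409 - Q)q_i - 107q_i.
First-order condition (treating rivals' output as given): 302 - 2q_i - q_j = 0.
With identical firms every q_j equals q_i, so q_j = q_i and 302 = 3q_i, giving q_i = 302/3.
Total output Q = 302/3 + 302/3 = 604/3.

201.33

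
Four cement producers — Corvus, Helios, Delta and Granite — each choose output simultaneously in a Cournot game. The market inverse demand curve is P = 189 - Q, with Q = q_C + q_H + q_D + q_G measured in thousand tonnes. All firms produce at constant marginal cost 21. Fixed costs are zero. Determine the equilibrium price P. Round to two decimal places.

54.60

A representative firm's profit is π_i = q_i(189 - Q) - 21q_i.
First-order condition (treating rivals' output as given): 168 - 2q_i - Σ_{j≠i} q_j = 0.
With identical firms every q_j equals q_i, so Σ_{j≠i} q_j = 3q_i and 168 = 5q_i, giving q_i = 168/5.
Total output Q = 672/5, so price P = 189 - 672/5 = 273/5.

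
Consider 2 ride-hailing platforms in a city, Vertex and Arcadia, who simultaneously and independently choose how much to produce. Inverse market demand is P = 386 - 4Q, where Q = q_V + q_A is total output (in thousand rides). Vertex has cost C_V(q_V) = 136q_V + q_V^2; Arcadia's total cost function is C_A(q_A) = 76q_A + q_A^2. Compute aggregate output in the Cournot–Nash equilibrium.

40

Vertex's profit: π_V = (386 - 4Q)q_V - (136q_V + q_V²). Setting ∂π_V/∂q_V = 0: 250 - 10q_V - 4(q_A) = 0.
Arcadia's first-order condition: 310 - 10q_A - 4(q_V) = 0.
So q_V = (250 - 4q_A)/10 and q_A = (310 - 4q_V)/10.
Solving the pair: q_V = 15, q_A = 25.
Total output Q = 15 + 25 = 40.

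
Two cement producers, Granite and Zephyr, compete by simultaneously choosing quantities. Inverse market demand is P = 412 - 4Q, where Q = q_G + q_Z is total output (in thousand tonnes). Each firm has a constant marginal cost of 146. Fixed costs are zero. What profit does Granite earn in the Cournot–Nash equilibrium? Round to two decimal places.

Each firm earns π_i = (412 - 4Q)q_i - 146q_i.
Setting ∂π_i/∂q_i = 0 with rivals' quantities fixed: 266 - 8q_i - 4q_j = 0.
With identical firms every q_j equals q_i, so q_j = q_i and 266 = 12q_i, giving q_i = 133/6.
Price P = 412 - 4·(133/3) = 704/3.
Granite's profit: (704/3 - 146)·(133/6) = 1965.4444.

1965.44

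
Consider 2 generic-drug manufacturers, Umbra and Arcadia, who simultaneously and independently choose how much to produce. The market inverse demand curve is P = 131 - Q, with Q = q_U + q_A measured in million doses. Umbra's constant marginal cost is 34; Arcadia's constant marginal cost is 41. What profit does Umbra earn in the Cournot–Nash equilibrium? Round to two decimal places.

Umbra's profit: π_U = (131 - Q)q_U - (34q_U). Setting ∂π_U/∂q_U = 0: 97 - 2q_U - (q_A) = 0.
Arcadia's profit: π_A = (131 - Q)q_A - (41q_A). Setting ∂π_A/∂q_A = 0: 90 - 2q_A - (q_U) = 0.
So q_U = (97 - q_A)/2 and q_A = (90 - q_U)/2.
Solving the pair: q_U = 104/3, q_A = 83/3.
Price P = 131 - 187/3 = 206/3.
Umbra's profit: (206/3 - 34)·(104/3) = 1201.7778.

1201.78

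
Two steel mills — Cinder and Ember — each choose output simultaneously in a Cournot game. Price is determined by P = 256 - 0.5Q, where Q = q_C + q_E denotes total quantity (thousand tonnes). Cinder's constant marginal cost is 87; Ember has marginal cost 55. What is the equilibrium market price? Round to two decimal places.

132.67

Cinder's profit: π_C = (256 - 0.5Q)q_C - (87q_C). Setting ∂π_C/∂q_C = 0: 169 - q_C - (1/2)(q_E) = 0.
Ember's first-order condition: 201 - q_E - (1/2)(q_C) = 0.
So q_C = (169 - (1/2)q_E) and q_E = (201 - (1/2)q_C).
Substituting one into the other gives q_C = 274/3 and q_E = 466/3.
Total output Q = 740/3, so price P = 256 - (1/2)·(740/3) = 398/3.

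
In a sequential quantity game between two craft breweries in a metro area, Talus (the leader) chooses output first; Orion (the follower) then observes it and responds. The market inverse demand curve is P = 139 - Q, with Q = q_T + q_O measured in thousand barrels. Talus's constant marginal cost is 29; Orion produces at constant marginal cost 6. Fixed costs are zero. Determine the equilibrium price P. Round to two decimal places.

The follower Orion best-responds to any q_T: π_O = (139 - Q)q_O - 6q_O.
Setting the follower's marginal profit to zero, 133 - q_T - 2q_O = 0, i.e. q_O = (133 - q_T)/2.
The leader anticipates this reaction. Substituting into P = 139 - Q gives P = 145/2 - (1/2)q_T, so π_T = (145/2 - (1/2)q_T)q_T - 29q_T.
Maximising: ∂π_T/∂q_T = 87/2 - q_T = 0, giving q_T = 87/2.
Then q_O = (133 - 87/2)/2 = 179/4.
Total output Q = 353/4, so price P = 139 - 353/4 = 203/4.

50.75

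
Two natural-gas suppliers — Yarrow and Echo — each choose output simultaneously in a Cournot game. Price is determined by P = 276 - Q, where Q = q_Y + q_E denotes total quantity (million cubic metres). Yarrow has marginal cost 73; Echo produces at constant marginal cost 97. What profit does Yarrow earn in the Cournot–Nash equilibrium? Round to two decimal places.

Yarrow's profit: π_Y = (276 - Q)q_Y - (73q_Y). Setting ∂π_Y/∂q_Y = 0: 203 - 2q_Y - (q_E) = 0.
Echo's first-order condition: 179 - 2q_E - (q_Y) = 0.
So q_Y = (203 - q_E)/2 and q_E = (179 - q_Y)/2.
Solving the pair: q_Y = 227/3, q_E = 155/3.
Price P = 276 - 382/3 = 446/3.
Yarrow's profit: (446/3 - 73)·(227/3) = 5725.4444.

5725.44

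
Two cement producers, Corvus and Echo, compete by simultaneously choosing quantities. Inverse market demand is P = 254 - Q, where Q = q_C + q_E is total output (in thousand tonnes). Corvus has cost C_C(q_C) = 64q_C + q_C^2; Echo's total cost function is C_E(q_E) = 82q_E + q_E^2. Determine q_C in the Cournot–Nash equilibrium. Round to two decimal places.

39.20

Corvus's profit: π_C = (254 - Q)q_C - (64q_C + q_C²). Setting ∂π_C/∂q_C = 0: 190 - 4q_C - (q_E) = 0.
Echo's first-order condition: 172 - 4q_E - (q_C) = 0.
So q_C = (190 - q_E)/4 and q_E = (172 - q_C)/4.
Solving the pair: q_C = 196/5, q_E = 166/5.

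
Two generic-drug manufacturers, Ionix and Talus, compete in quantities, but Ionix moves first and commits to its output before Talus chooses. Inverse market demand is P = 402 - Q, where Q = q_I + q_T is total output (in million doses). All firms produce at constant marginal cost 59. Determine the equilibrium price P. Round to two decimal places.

Solve by backward induction. Given q_I, the follower Talus maximises π_T = (402 - q_I - q_T)q_T - 59q_T.
∂π_T/∂q_T = 343 - q_I - 2q_T = 0 gives the reaction function q_T = (343 - q_I)/2.
The leader anticipates this reaction. Substituting into P = 402 - Q gives P = 461/2 - (1/2)q_I, so π_I = (461/2 - (1/2)q_I)q_I - 59q_I.
Maximising: ∂π_I/∂q_I = 343/2 - q_I = 0, giving q_I = 343/2.
Then q_T = (343 - 343/2)/2 = 343/4.
Total output Q = 1029/4, so price P = 402 - 1029/4 = 579/4.

144.75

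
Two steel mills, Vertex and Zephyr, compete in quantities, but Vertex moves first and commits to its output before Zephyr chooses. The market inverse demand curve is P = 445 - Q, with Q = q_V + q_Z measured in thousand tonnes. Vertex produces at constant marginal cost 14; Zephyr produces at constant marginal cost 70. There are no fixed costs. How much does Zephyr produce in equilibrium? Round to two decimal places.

Solve by backward induction. Given q_V, the follower Zephyr maximises π_Z = (445 - q_V - q_Z)q_Z - 70q_Z.
∂π_Z/∂q_Z = 375 - q_V - 2q_Z = 0 gives the reaction function q_Z = (375 - q_V)/2.
The leader anticipates this reaction. Substituting into P = 445 - Q gives P = 515/2 - (1/2)q_V, so π_V = (515/2 - (1/2)q_V)q_V - 14q_V.
Leader FOC: 487/2 - q_V = 0, so q_V = 487/2.
Then q_Z = (375 - 487/2)/2 = 263/4.

65.75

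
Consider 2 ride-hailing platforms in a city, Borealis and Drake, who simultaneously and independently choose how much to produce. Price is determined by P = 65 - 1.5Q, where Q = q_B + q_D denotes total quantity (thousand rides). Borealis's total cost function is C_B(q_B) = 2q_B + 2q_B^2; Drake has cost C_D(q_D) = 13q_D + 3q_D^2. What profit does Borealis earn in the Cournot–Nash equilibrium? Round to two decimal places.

Borealis's profit: π_B = (65 - 1.5Q)q_B - (2q_B + 2q_B²). Setting ∂π_B/∂q_B = 0: 63 - 7q_B - (3/2)(q_D) = 0.
Drake's first-order condition: 52 - 9q_D - (3/2)(q_B) = 0.
So q_B = (63 - (3/2)q_D)/7 and q_D = (52 - (3/2)q_B)/9.
Substituting one into the other gives q_B = 652/81 and q_D = 4.4362.
Price P = 65 - (3/2)·12.4856 = 46.2716.
Borealis's profit: 46.2716·(652/81) - 2·(652/81) - 2(652/81)² = 226.7740.

226.77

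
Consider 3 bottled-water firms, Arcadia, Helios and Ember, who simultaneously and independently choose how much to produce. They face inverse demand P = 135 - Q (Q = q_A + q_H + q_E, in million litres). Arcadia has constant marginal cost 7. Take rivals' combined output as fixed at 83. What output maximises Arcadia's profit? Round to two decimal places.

With rivals' combined output fixed at 83, Arcadia's profit is π_A = (135 - 83 - q_A)q_A - (7q_A) = (52 - q_A)q_A - (7q_A).
∂π_A/∂q_A = 45 - 2q_A = 0, so q_A = 45/2.

22.50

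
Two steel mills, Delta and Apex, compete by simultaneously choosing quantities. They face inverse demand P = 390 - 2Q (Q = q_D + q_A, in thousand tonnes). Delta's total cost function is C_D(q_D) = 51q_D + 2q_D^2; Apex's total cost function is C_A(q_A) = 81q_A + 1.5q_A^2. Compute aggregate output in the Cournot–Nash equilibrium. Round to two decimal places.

68.25

Delta's profit: π_D = (390 - 2Q)q_D - (51q_D + 2q_D²). Setting ∂π_D/∂q_D = 0: 339 - 8q_D - 2(q_A) = 0.
Apex's profit: π_A = (390 - 2Q)q_A - (81q_A + (3/2)q_A²). Setting ∂π_A/∂q_A = 0: 309 - 7q_A - 2(q_D) = 0.
Best responses: q_D = (339 - 2q_A)/8, q_A = (309 - 2q_D)/7.
Solving the pair: q_D = 135/4, q_A = 69/2.
Total output Q = 135/4 + 69/2 = 273/4.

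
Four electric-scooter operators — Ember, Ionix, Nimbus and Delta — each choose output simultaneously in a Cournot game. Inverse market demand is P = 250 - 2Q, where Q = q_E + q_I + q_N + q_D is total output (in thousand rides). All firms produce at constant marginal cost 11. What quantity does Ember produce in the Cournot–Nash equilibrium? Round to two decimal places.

Each firm earns π_i = (250 - 2Q)q_i - 11q_i.
First-order condition (treating rivals' output as given): 239 - 4q_i - 2·Σ_{j≠i} q_j = 0.
By symmetry each firm produces the same amount; substituting Σ_{j≠i} q_j = 3q_i yields q_i = 239/10.

23.90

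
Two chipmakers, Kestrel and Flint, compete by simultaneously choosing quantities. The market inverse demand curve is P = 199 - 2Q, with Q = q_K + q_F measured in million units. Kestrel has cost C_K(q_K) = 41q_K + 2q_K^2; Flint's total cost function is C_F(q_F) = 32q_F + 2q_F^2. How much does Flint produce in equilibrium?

Kestrel's profit: π_K = (199 - 2Q)q_K - (41q_K + 2q_K²). Setting ∂π_K/∂q_K = 0: 158 - 8q_K - 2(q_F) = 0.
Flint's profit: π_F = (199 - 2Q)q_F - (32q_F + 2q_F²). Setting ∂π_F/∂q_F = 0: 167 - 8q_F - 2(q_K) = 0.
Best responses: q_K = (158 - 2q_F)/8, q_F = (167 - 2q_K)/8.
Substituting one into the other gives q_K = 31/2 and q_F = 17.

17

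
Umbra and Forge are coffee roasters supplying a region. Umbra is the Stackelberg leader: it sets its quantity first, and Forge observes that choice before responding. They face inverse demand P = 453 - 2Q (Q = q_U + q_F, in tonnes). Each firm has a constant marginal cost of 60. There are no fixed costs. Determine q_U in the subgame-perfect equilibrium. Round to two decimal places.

98.25

The follower Forge best-responds to any q_U: π_F = (453 - 2Q)q_F - 60q_F.
∂π_F/∂q_F = 393 - 2q_U - 4q_F = 0 gives the reaction function q_F = (393 - 2q_U)/4.
The leader anticipates this reaction. Substituting into P = 453 - 2Q gives P = 513/2 - q_U, so π_U = (513/2 - q_U)q_U - 60q_U.
The leader's first-order condition 393/2 - 2q_U = 0 yields q_U = 393/4.
Then q_F = (393 - 2·(393/4))/4 = 393/8.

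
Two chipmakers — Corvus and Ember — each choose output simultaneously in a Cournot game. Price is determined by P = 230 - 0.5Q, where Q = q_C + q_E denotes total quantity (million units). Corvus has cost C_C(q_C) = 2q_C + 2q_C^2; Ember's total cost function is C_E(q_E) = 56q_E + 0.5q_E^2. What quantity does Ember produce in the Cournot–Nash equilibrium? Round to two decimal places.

Corvus's profit: π_C = (230 - 0.5Q)q_C - (2q_C + 2q_C²). Setting ∂π_C/∂q_C = 0: 228 - 5q_C - (1/2)(q_E) = 0.
Ember's profit: π_E = (230 - 0.5Q)q_E - (56q_E + (1/2)q_E²). Setting ∂π_E/∂q_E = 0: 174 - 2q_E - (1/2)(q_C) = 0.
So q_C = (228 - (1/2)q_E)/5 and q_E = (174 - (1/2)q_C)/2.
Solving the pair: q_C = 492/13, q_E = 1008/13.

77.54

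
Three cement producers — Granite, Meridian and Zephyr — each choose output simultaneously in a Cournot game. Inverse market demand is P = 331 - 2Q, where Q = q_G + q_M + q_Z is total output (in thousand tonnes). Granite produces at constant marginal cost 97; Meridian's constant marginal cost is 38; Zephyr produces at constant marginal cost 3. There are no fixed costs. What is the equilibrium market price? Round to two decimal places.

Granite's profit: π_G = (331 - 2Q)q_G - (97q_G). Setting ∂π_G/∂q_G = 0: 234 - 4q_G - 2(q_M + q_Z) = 0.
Meridian's profit: π_M = (331 - 2Q)q_M - (38q_M). Setting ∂π_M/∂q_M = 0: 293 - 4q_M - 2(q_G + q_Z) = 0.
Zephyr's first-order condition: 328 - 4q_Z - 2(q_G + q_M) = 0.
Summing all 3 equations gives 855 − 8Q = 0, hence Q = 855/8.
Back-substituting: q_G = (234 − 855/4)/2 = 81/8, q_M = (293 − 855/4)/2 = 317/8, q_Z = (328 − 855/4)/2 = 457/8.
Total output Q = 855/8, so price P = 331 - 2·(855/8) = 469/4.

117.25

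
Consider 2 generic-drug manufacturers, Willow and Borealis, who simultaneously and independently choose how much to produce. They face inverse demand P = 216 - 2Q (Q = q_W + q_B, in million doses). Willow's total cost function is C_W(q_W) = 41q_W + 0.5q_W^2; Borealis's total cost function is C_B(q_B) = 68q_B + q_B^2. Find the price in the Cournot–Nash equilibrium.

128

Willow's profit: π_W = (216 - 2Q)q_W - (41q_W + (1/2)q_W²). Setting ∂π_W/∂q_W = 0: 175 - 5q_W - 2(q_B) = 0.
Borealis's first-order condition: 148 - 6q_B - 2(q_W) = 0.
Rearranging gives the reaction functions q_W = (175 - 2q_B)/5 and q_B = (148 - 2q_W)/6.
Solving the pair: q_W = 29, q_B = 15.
Total output Q = 44, so price P = 216 - 2·44 = 128.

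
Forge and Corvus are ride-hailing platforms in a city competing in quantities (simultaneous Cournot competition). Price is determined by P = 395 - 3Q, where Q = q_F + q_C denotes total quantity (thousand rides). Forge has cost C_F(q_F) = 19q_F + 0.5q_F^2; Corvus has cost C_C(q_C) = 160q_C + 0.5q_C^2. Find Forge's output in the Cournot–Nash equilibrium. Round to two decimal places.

48.18

Forge's profit: π_F = (395 - 3Q)q_F - (19q_F + (1/2)q_F²). Setting ∂π_F/∂q_F = 0: 376 - 7q_F - 3(q_C) = 0.
Corvus's profit: π_C = (395 - 3Q)q_C - (160q_C + (1/2)q_C²). Setting ∂π_C/∂q_C = 0: 235 - 7q_C - 3(q_F) = 0.
So q_F = (376 - 3q_C)/7 and q_C = (235 - 3q_F)/7.
Solving the pair: q_F = 1927/40, q_C = 517/40.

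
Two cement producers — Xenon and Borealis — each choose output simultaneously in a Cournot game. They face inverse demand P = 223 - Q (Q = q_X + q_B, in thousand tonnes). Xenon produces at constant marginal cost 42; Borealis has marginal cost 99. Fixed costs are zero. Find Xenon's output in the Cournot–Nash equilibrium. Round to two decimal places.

Xenon's profit: π_X = (223 - Q)q_X - (42q_X). Setting ∂π_X/∂q_X = 0: 181 - 2q_X - (q_B) = 0.
Borealis's first-order condition: 124 - 2q_B - (q_X) = 0.
Best responses: q_X = (181 - q_B)/2, q_B = (124 - q_X)/2.
Solving the pair: q_X = 238/3, q_B = 67/3.

79.33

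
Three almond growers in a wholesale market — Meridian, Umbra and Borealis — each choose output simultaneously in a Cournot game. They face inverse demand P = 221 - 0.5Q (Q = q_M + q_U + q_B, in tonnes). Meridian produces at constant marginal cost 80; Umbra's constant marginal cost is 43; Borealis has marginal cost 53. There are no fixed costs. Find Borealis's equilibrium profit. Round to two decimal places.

Meridian's profit: π_M = (221 - 0.5Q)q_M - (80q_M). Setting ∂π_M/∂q_M = 0: 141 - q_M - (1/2)(q_U + q_B) = 0.
Umbra's profit: π_U = (221 - 0.5Q)q_U - (43q_U). Setting ∂π_U/∂q_U = 0: 178 - q_U - (1/2)(q_M + q_B) = 0.
Borealis's first-order condition: 168 - q_B - (1/2)(q_M + q_U) = 0.
Summing all 3 equations gives 487 − 2Q = 0, hence Q = 487/2.
Back-substituting: q_M = (141 − 487/4)/(1/2) = 77/2, q_U = (178 − 487/4)/(1/2) = 225/2, q_B = (168 − 487/4)/(1/2) = 185/2.
Price P = 221 - (1/2)·(487/2) = 397/4.
Borealis's profit: (397/4 - 53)·(185/2) = 4278.1250.

4278.13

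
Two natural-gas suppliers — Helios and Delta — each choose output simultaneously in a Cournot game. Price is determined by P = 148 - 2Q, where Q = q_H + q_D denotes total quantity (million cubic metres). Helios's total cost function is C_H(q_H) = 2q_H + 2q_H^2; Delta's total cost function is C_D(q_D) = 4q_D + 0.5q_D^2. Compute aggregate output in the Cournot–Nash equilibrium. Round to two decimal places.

Helios's profit: π_H = (148 - 2Q)q_H - (2q_H + 2q_H²). Setting ∂π_H/∂q_H = 0: 146 - 8q_H - 2(q_D) = 0.
Delta's profit: π_D = (148 - 2Q)q_D - (4q_D + (1/2)q_D²). Setting ∂π_D/∂q_D = 0: 144 - 5q_D - 2(q_H) = 0.
Best responses: q_H = (146 - 2q_D)/8, q_D = (144 - 2q_H)/5.
Solving the pair: q_H = 221/18, q_D = 215/9.
Total output Q = 221/18 + 215/9 = 217/6.

36.17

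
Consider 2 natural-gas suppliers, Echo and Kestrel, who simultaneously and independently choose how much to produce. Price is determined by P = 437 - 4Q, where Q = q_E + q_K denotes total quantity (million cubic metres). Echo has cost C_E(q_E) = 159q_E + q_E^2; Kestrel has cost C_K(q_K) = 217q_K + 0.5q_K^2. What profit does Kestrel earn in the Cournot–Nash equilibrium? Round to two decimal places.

972.76

Echo's profit: π_E = (437 - 4Q)q_E - (159q_E + q_E²). Setting ∂π_E/∂q_E = 0: 278 - 10q_E - 4(q_K) = 0.
Kestrel's first-order condition: 220 - 9q_K - 4(q_E) = 0.
Best responses: q_E = (278 - 4q_K)/10, q_K = (220 - 4q_E)/9.
Solving the pair: q_E = 811/37, q_K = 544/37.
Price P = 437 - 4·(1355/37) = 290.5135.
Kestrel's profit: 290.5135·(544/37) - 217·(544/37) - (1/2)(544/37)² = 972.7626.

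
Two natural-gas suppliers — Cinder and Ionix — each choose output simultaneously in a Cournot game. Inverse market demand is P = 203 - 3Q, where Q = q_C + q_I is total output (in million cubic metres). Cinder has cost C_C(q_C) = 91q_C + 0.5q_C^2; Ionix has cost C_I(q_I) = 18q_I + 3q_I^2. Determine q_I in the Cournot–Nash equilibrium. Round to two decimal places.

12.79

Cinder's profit: π_C = (203 - 3Q)q_C - (91q_C + (1/2)q_C²). Setting ∂π_C/∂q_C = 0: 112 - 7q_C - 3(q_I) = 0.
Ionix's first-order condition: 185 - 12q_I - 3(q_C) = 0.
Best responses: q_C = (112 - 3q_I)/7, q_I = (185 - 3q_C)/12.
Solving the pair: q_C = 263/25, q_I = 959/75.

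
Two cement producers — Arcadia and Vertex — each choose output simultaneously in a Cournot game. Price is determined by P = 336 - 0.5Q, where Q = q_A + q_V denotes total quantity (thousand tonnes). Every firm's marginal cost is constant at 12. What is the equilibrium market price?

A representative firm's profit is π_i = q_i(336 - 0.5Q) - 12q_i.
Setting ∂π_i/∂q_i = 0 with rivals' quantities fixed: 324 - q_i - (1/2)q_j = 0.
With identical firms every q_j equals q_i, so q_j = q_i and 324 = (3/2)q_i, giving q_i = 216.
Total output Q = 432, so price P = 336 - (1/2)·432 = 120.

120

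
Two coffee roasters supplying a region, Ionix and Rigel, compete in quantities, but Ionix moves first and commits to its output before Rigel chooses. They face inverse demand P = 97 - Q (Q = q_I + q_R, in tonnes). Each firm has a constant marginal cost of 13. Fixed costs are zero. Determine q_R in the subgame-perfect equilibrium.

The follower Rigel best-responds to any q_I: π_R = (97 - Q)q_R - 13q_R.
Setting the follower's marginal profit to zero, 84 - q_I - 2q_R = 0, i.e. q_R = (84 - q_I)/2.
The leader anticipates this reaction. Substituting into P = 97 - Q gives P = 55 - (1/2)q_I, so π_I = (55 - (1/2)q_I)q_I - 13q_I.
Maximising: ∂π_I/∂q_I = 42 - q_I = 0, giving q_I = 42.
Then q_R = (84 - 42)/2 = 21.

21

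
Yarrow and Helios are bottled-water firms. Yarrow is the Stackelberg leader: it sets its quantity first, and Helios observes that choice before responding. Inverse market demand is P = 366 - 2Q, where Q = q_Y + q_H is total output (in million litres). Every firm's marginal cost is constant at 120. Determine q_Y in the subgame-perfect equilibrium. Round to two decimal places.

Solve by backward induction. Given q_Y, the follower Helios maximises π_H = (366 - 2q_Y - 2q_H)q_H - 120q_H.
Setting the follower's marginal profit to zero, 246 - 2q_Y - 4q_H = 0, i.e. q_H = (246 - 2q_Y)/4.
The leader anticipates this reaction. Substituting into P = 366 - 2Q gives P = 243 - q_Y, so π_Y = (243 - q_Y)q_Y - 120q_Y.
The leader's first-order condition 123 - 2q_Y = 0 yields q_Y = 123/2.
Then q_H = (246 - 2·(123/2))/4 = 123/4.

61.50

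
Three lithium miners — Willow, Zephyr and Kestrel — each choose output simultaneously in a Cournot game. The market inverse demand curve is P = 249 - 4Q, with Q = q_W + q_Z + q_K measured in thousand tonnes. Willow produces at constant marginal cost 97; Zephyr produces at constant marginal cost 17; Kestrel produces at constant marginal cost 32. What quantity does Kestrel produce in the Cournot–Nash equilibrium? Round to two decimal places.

Willow's profit: π_W = (249 - 4Q)q_W - (97q_W). Setting ∂π_W/∂q_W = 0: 152 - 8q_W - 4(q_Z + q_K) = 0.
Zephyr's first-order condition: 232 - 8q_Z - 4(q_W + q_K) = 0.
Kestrel's first-order condition: 217 - 8q_K - 4(q_W + q_Z) = 0.
Summing all 3 equations gives 601 − 16Q = 0, hence Q = 601/16.
Back-substituting: q_W = (152 − 601/4)/4 = 7/16, q_Z = (232 − 601/4)/4 = 327/16, q_K = (217 − 601/4)/4 = 267/16.

16.69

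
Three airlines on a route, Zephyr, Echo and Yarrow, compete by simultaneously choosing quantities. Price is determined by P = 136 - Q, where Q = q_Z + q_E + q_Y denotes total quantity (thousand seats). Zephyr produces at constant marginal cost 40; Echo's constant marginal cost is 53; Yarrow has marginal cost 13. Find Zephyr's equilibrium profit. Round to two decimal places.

Zephyr's profit: π_Z = (136 - Q)q_Z - (40q_Z). Setting ∂π_Z/∂q_Z = 0: 96 - 2q_Z - (q_E + q_Y) = 0.
Echo's profit: π_E = (136 - Q)q_E - (53q_E). Setting ∂π_E/∂q_E = 0: 83 - 2q_E - (q_Z + q_Y) = 0.
Yarrow's profit: π_Y = (136 - Q)q_Y - (13q_Y). Setting ∂π_Y/∂q_Y = 0: 123 - 2q_Y - (q_Z + q_E) = 0.
Summing all 3 equations gives 302 − 4Q = 0, hence Q = 151/2.
Back-substituting: q_Z = (96 − 151/2) = 41/2, q_E = (83 − 151/2) = 15/2, q_Y = (123 − 151/2) = 95/2.
Price P = 136 - 151/2 = 121/2.
Zephyr's profit: (121/2 - 40)·(41/2) = 1681/4.

420.25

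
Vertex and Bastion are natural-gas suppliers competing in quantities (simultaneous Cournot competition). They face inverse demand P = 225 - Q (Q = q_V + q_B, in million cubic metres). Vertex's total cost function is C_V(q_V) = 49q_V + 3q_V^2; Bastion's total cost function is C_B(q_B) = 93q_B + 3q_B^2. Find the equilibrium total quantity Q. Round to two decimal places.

34.22

Vertex's profit: π_V = (225 - Q)q_V - (49q_V + 3q_V²). Setting ∂π_V/∂q_V = 0: 176 - 8q_V - (q_B) = 0.
Bastion's first-order condition: 132 - 8q_B - (q_V) = 0.
Rearranging gives the reaction functions q_V = (176 - q_B)/8 and q_B = (132 - q_V)/8.
Solving the pair: q_V = 1276/63, q_B = 880/63.
Total output Q = 1276/63 + 880/63 = 308/9.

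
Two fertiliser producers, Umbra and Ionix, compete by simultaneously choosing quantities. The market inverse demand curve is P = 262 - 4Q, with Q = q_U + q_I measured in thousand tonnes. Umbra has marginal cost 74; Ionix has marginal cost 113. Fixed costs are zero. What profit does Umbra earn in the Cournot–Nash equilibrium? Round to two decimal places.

1431.36

Umbra's profit: π_U = (262 - 4Q)q_U - (74q_U). Setting ∂π_U/∂q_U = 0: 188 - 8q_U - 4(q_I) = 0.
Ionix's first-order condition: 149 - 8q_I - 4(q_U) = 0.
Rearranging gives the reaction functions q_U = (188 - 4q_I)/8 and q_I = (149 - 4q_U)/8.
Solving the pair: q_U = 227/12, q_I = 55/6.
Price P = 262 - 4·(337/12) = 449/3.
Umbra's profit: (449/3 - 74)·(227/12) = 1431.3611.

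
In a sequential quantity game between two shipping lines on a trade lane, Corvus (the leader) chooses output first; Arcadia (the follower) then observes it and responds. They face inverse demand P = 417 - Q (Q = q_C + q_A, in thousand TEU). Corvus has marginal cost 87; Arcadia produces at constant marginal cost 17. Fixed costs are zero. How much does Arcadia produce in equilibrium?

Solve by backward induction. Given q_C, the follower Arcadia maximises π_A = (417 - q_C - q_A)q_A - 17q_A.
∂π_A/∂q_A = 400 - q_C - 2q_A = 0 gives the reaction function q_A = (400 - q_C)/2.
The leader anticipates this reaction. Substituting into P = 417 - Q gives P = 217 - (1/2)q_C, so π_C = (217 - (1/2)q_C)q_C - 87q_C.
The leader's first-order condition 130 - q_C = 0 yields q_C = 130.
Then q_A = (400 - 130)/2 = 135.

135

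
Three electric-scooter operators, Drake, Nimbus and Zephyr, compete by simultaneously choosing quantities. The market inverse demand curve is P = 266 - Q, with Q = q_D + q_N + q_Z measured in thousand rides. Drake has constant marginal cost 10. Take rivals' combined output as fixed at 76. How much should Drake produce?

With rivals' combined output fixed at 76, Drake's profit is π_D = (266 - 76 - q_D)q_D - (10q_D) = (190 - q_D)q_D - (10q_D).
∂π_D/∂q_D = 180 - 2q_D = 0, so q_D = 90.

90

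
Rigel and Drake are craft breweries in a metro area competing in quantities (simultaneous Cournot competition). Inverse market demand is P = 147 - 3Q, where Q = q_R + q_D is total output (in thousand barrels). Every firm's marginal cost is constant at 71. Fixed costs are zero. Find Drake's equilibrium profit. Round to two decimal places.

213.93

Each firm earns π_i = (147 - 3Q)q_i - 71q_i.
Setting ∂π_i/∂q_i = 0 with rivals' quantities fixed: 76 - 6q_i - 3q_j = 0.
By symmetry each firm produces the same amount; substituting q_j = q_i yields q_i = 76/9.
Price P = 147 - 3·(152/9) = 289/3.
Drake's profit: (289/3 - 71)·(76/9) = 213.9259.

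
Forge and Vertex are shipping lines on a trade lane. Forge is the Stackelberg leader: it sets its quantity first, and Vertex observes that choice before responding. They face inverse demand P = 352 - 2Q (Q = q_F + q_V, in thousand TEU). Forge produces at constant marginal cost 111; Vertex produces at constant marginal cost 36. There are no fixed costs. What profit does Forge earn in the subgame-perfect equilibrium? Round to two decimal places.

1722.25

Solve by backward induction. Given q_F, the follower Vertex maximises π_V = (352 - 2q_F - 2q_V)q_V - 36q_V.
Follower FOC: 316 - 2q_F - 4q_V = 0, so q_V(q_F) = (316 - 2q_F)/4.
Forge substitutes q_V(q_F) into its own profit: π_F = q_F(352 - 2q_F - (316 - 2q_F)/2) - 111q_F = (194 - q_F)q_F - 111q_F.
Maximising: ∂π_F/∂q_F = 83 - 2q_F = 0, giving q_F = 83/2.
Then q_V = (316 - 2·(83/2))/4 = 233/4.
Price P = 352 - 2·(399/4) = 305/2.
Forge's profit: (305/2 - 111)·(83/2) = 1722.2500.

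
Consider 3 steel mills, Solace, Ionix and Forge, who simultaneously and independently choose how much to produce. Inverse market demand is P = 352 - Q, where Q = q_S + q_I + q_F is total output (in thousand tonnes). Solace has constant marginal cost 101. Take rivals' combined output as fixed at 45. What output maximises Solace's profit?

With rivals' combined output fixed at 45, Solace's profit is π_S = (352 - 45 - q_S)q_S - (101q_S) = (307 - q_S)q_S - (101q_S).
∂π_S/∂q_S = 206 - 2q_S = 0, so q_S = 103.

103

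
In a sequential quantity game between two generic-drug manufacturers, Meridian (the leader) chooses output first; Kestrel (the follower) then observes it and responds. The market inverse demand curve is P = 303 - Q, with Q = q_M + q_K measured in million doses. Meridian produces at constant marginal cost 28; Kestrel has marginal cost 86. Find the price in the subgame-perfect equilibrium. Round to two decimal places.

Solve by backward induction. Given q_M, the follower Kestrel maximises π_K = (303 - q_M - q_K)q_K - 86q_K.
Follower FOC: 217 - q_M - 2q_K = 0, so q_K(q_M) = (217 - q_M)/2.
Meridian substitutes q_K(q_M) into its own profit: π_M = q_M(303 - q_M - (217 - q_M)/2) - 28q_M = (389/2 - (1/2)q_M)q_M - 28q_M.
The leader's first-order condition 333/2 - q_M = 0 yields q_M = 333/2.
Then q_K = (217 - 333/2)/2 = 101/4.
Total output Q = 767/4, so price P = 303 - 767/4 = 445/4.

111.25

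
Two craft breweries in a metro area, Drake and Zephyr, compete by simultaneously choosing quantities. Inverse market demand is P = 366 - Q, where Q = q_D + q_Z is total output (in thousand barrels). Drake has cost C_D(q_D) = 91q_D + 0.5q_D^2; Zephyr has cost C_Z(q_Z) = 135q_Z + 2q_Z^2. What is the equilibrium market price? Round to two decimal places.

Drake's profit: π_D = (366 - Q)q_D - (91q_D + (1/2)q_D²). Setting ∂π_D/∂q_D = 0: 275 - 3q_D - (q_Z) = 0.
Zephyr's first-order condition: 231 - 6q_Z - (q_D) = 0.
Rearranging gives the reaction functions q_D = (275 - q_Z)/3 and q_Z = (231 - q_D)/6.
Substituting one into the other gives q_D = 1419/17 and q_Z = 418/17.
Total output Q = 1837/17, so price P = 366 - 1837/17 = 257.9412.

257.94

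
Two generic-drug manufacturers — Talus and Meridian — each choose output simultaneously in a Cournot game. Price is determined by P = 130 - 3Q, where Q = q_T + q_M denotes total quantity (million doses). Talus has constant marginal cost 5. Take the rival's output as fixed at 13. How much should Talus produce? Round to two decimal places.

14.33

With the rival's output fixed at 13, Talus's profit is π_T = (130 - 3·13 - 3q_T)q_T - (5q_T) = (91 - 3q_T)q_T - (5q_T).
∂π_T/∂q_T = 86 - 6q_T = 0, so q_T = 43/3.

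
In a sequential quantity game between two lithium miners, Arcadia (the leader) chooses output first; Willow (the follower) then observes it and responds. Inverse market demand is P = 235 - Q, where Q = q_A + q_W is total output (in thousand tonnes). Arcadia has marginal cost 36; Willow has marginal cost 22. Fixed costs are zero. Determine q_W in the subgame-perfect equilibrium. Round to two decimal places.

The follower Willow best-responds to any q_A: π_W = (235 - Q)q_W - 22q_W.
∂π_W/∂q_W = 213 - q_A - 2q_W = 0 gives the reaction function q_W = (213 - q_A)/2.
Arcadia substitutes q_W(q_A) into its own profit: π_A = q_A(235 - q_A - (213 - q_A)/2) - 36q_A = (257/2 - (1/2)q_A)q_A - 36q_A.
Maximising: ∂π_A/∂q_A = 185/2 - q_A = 0, giving q_A = 185/2.
Then q_W = (213 - 185/2)/2 = 241/4.

60.25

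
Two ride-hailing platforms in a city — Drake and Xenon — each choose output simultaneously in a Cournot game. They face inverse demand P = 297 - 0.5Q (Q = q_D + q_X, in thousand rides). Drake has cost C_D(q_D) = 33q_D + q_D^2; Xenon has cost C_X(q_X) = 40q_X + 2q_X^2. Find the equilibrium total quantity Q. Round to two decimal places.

124.10

Drake's profit: π_D = (297 - 0.5Q)q_D - (33q_D + q_D²). Setting ∂π_D/∂q_D = 0: 264 - 3q_D - (1/2)(q_X) = 0.
Xenon's profit: π_X = (297 - 0.5Q)q_X - (40q_X + 2q_X²). Setting ∂π_X/∂q_X = 0: 257 - 5q_X - (1/2)(q_D) = 0.
Rearranging gives the reaction functions q_D = (264 - (1/2)q_X)/3 and q_X = (257 - (1/2)q_D)/5.
Substituting one into the other gives q_D = 80.7797 and q_X = 43.3220.
Total output Q = 80.7797 + 43.3220 = 124.1017.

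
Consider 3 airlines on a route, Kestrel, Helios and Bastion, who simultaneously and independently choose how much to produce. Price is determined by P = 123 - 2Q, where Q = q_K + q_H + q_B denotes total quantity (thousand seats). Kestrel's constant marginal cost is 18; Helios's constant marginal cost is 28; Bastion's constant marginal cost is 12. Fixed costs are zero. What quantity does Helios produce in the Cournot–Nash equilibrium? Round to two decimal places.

8.63

Kestrel's profit: π_K = (123 - 2Q)q_K - (18q_K). Setting ∂π_K/∂q_K = 0: 105 - 4q_K - 2(q_H + q_B) = 0.
Helios's profit: π_H = (123 - 2Q)q_H - (28q_H). Setting ∂π_H/∂q_H = 0: 95 - 4q_H - 2(q_K + q_B) = 0.
Bastion's profit: π_B = (123 - 2Q)q_B - (12q_B). Setting ∂π_B/∂q_B = 0: 111 - 4q_B - 2(q_K + q_H) = 0.
Adding the 3 conditions: 311 − 4Q − 4Q = 0, i.e. Q = 311/8.
Back-substituting: q_K = (105 − 311/4)/2 = 109/8, q_H = (95 − 311/4)/2 = 69/8, q_B = (111 − 311/4)/2 = 133/8.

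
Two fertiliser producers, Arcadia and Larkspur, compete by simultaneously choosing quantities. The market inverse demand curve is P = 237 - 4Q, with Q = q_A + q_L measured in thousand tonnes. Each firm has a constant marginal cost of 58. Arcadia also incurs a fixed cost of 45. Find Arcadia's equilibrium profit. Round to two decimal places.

845.03

A representative firm's profit is π_i = q_i(237 - 4Q) - 58q_i.
Setting ∂π_i/∂q_i = 0 with rivals' quantities fixed: 179 - 8q_i - 4q_j = 0.
With identical firms every q_j equals q_i, so q_j = q_i and 179 = 12q_i, giving q_i = 179/12.
Price P = 237 - 4·(179/6) = 353/3.
Arcadia's profit: (353/3 - 58)·(179/12) - 45 = 845.0278.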